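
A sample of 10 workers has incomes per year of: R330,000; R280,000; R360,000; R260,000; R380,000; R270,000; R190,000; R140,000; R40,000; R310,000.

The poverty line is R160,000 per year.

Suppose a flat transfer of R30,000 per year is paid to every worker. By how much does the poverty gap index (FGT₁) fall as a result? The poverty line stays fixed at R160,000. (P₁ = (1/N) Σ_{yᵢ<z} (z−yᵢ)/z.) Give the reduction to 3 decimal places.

0.031

Before: below the line — R40,000, R140,000; poverty gap index (FGT₁) = 0.08750.
After the R30,000 transfer: below the line — R70,000; poverty gap index (FGT₁) = 0.05625.
Reduction = 0.08750 − 0.05625 = 0.031.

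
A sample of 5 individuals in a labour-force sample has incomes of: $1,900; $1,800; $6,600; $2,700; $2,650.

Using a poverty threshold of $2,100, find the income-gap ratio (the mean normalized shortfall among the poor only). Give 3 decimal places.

Below the line: $1,800, $1,900 (q = 2 of N = 5).
Relative gaps: 0.1429, 0.0952; sum = 0.238095.
I averages over the q = 2 poor units only: 0.238095 / 2 = 0.119.

0.119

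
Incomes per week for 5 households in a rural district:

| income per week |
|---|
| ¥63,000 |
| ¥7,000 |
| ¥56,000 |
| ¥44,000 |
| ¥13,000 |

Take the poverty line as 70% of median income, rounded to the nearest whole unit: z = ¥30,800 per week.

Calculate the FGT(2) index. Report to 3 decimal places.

0.186

Below the line: ¥7,000, ¥13,000 (q = 2 of N = 5).
Shortfall ratios: (30800−7000)/30800 = 0.7727; (30800−13000)/30800 = 0.5779.
Squared: 0.5971; 0.3340.
Sum = 0.931101; P₂ = 0.931101 / 5 = 0.186.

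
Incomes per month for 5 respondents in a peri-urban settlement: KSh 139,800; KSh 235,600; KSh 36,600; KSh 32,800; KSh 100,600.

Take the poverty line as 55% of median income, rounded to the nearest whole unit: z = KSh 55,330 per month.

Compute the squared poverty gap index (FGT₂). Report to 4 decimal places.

Below the line: KSh 32,800, KSh 36,600 (q = 2 of N = 5).
Normalized shortfalls: (55330−32800)/55330 = 0.4072; (55330−36600)/55330 = 0.3385.
Squared: 0.1658; 0.1146.
Sum = 0.280398; P₂ = 0.280398 / 5 = 0.0561.

0.0561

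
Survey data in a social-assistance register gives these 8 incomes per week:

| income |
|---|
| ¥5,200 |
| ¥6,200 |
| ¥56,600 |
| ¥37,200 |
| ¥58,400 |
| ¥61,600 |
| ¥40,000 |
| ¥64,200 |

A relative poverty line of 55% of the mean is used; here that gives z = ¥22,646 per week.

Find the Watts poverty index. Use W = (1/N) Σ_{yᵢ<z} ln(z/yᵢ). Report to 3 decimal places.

0.346

Incomes under z: ¥5,200, ¥6,200 (q = 2 of N = 8).
Log gaps: ln(22646/5200) = 1.4713; ln(22646/6200) = 1.2954.
W = 2.766759 / 8 = 0.346.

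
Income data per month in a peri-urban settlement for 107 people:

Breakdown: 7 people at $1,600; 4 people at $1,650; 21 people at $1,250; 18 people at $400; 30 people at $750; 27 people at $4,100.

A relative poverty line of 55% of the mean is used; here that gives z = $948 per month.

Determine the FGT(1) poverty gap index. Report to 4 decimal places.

Below z: 18×$400, 30×$750 (q = 48 of N = 107).
Normalized shortfalls: (948−400)/948 = 0.5781 (×18); (948−750)/948 = 0.2089 (×30).
Sum of shortfalls = 16.670886; P₁ averages over all N: 16.670886 / 107 = 0.1558.

0.1558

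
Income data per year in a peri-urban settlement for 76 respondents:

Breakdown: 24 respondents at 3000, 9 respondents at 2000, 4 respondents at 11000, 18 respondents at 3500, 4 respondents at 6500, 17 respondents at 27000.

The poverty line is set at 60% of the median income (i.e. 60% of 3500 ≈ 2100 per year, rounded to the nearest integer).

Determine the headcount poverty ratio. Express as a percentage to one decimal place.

9 of the 76 respondents have income below 2100.
H = 9/76 = 11.8%.

11.8%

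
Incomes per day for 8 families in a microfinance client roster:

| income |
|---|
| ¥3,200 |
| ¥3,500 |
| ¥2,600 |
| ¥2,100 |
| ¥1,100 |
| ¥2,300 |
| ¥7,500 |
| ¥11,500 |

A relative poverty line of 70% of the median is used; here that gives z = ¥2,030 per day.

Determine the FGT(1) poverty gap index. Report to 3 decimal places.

Below the line: ¥1,100 (q = 1 of N = 8).
Relative gaps: (2030−1100)/2030 = 0.4581.
Sum of shortfalls = 0.458128; P₁ averages over all N: 0.458128 / 8 = 0.057.

0.057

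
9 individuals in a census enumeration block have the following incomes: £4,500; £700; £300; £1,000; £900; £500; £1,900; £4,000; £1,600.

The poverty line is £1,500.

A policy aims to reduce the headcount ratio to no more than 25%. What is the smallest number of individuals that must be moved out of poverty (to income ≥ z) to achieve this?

5 of the 9 individuals are poor, so H = 5/9 = 0.556.
A headcount ratio of at most 25% allows at most ⌊0.25 × 9⌋ = 2 poor individuals.
So at least 5 − 2 = 3 must be lifted.

3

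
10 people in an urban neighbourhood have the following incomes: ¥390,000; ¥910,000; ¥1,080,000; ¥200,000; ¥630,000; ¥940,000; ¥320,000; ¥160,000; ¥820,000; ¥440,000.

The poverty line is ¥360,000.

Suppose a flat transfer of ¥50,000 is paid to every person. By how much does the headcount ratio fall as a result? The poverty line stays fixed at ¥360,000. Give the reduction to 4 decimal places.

0.1000

Before: below the line — ¥160,000, ¥200,000, ¥320,000; headcount ratio = 0.300000.
After the ¥50,000 transfer: below the line — ¥210,000, ¥250,000; headcount ratio = 0.200000.
Reduction = 0.300000 − 0.200000 = 0.1000.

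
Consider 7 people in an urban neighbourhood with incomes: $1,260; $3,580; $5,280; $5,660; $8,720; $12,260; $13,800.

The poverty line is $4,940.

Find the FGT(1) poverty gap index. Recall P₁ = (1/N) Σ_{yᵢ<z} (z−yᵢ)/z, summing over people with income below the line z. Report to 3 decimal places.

0.146

Below the line: $1,260, $3,580 (q = 2 of N = 7).
Gap ratios (z−y)/z: (4940−1260)/4940 = 0.7449; (4940−3580)/4940 = 0.2753.
Σ = 1.020243. Dividing by the full population N = 7 gives P₁ = 0.146.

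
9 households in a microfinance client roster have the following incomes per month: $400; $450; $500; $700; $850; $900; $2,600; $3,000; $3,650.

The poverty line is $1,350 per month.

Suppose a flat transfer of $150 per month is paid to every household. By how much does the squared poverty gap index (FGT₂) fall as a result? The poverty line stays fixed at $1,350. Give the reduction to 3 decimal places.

Before: below the line — $400, $450, $500, $700, $850, $900; squared poverty gap index (FGT₂) = 0.20180.
After the $150 transfer: below the line — $550, $600, $650, $850, $1,000, $1,050; squared poverty gap index (FGT₂) = 0.13138.
Reduction = 0.20180 − 0.13138 = 0.070.

0.070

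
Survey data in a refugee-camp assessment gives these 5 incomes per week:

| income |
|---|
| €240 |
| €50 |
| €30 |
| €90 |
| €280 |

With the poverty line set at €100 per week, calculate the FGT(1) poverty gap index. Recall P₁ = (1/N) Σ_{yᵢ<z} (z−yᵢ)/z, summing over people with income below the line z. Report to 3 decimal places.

Incomes under z: €30, €50, €90 (q = 3 of N = 5).
Relative gaps: (100−30)/100 = 0.7000; (100−50)/100 = 0.5000; (100−90)/100 = 0.1000.
Sum of shortfalls = 1.300000; P₁ averages over all N: 1.300000 / 5 = 0.260.

0.260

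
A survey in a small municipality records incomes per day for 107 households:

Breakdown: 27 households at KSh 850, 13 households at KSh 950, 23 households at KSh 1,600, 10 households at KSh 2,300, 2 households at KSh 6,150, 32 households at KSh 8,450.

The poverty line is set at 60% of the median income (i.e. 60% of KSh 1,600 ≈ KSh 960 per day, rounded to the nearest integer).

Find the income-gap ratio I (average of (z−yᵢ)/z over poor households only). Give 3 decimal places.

Below z: 27×KSh 850, 13×KSh 950 (q = 40 of N = 107).
Shortfall ratios (z−y)/z: 0.1146 (×27), 0.0104 (×13); sum = 3.229167.
I averages over the q = 40 poor units only: 3.229167 / 40 = 0.081.

0.081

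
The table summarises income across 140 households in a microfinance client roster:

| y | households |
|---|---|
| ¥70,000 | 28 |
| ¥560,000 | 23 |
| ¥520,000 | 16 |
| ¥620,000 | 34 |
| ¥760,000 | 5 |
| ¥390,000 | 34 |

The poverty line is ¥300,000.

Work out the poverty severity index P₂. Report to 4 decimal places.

0.1176

Below the line: 28×¥70,000 (q = 28 of N = 140).
Relative gaps: (300000−70000)/300000 = 0.7667 (×28).
Squared: 0.5878 (×28).
Sum = 16.457778; P₂ = 16.457778 / 140 = 0.1176.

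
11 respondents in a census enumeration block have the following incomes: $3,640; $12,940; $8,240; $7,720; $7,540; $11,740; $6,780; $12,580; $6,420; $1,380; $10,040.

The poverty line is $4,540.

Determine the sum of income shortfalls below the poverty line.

Poor units: $1,380, $3,640 (q = 2 of N = 11).
Individual gaps: 4540−1380 = 3160; 4540−3640 = 900.
Aggregate gap = $4,060.

$4,060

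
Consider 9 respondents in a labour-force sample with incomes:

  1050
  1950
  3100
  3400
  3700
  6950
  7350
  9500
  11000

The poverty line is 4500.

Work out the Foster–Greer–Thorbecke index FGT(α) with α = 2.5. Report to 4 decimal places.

0.0948

Below the line: 1050, 1950, 3100, 3400, 3700 (q = 5 of N = 9).
Gap ratios (z−y)/z: (4500−1050)/4500 = 0.7667; (4500−1950)/4500 = 0.5667; (4500−3100)/4500 = 0.3111; (4500−3400)/4500 = 0.2444; (4500−3700)/4500 = 0.1778.
Raised to α = 2.5: 0.51466; 0.24172; 0.05399; 0.02954; 0.01333.
Sum = 0.853234; FGT(2.5) = 0.853234 / 9 = 0.0948.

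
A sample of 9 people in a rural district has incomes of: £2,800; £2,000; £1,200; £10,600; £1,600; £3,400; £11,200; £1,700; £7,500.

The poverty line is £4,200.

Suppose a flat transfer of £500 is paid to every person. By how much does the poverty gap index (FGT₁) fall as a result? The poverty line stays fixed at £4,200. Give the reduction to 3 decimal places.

Before: below the line — £1,200, £1,600, £1,700, £2,000, £2,800, £3,400; poverty gap index (FGT₁) = 0.33069.
After the £500 transfer: below the line — £1,700, £2,100, £2,200, £2,500, £3,300, £3,900; poverty gap index (FGT₁) = 0.25132.
Reduction = 0.33069 − 0.25132 = 0.079.

0.079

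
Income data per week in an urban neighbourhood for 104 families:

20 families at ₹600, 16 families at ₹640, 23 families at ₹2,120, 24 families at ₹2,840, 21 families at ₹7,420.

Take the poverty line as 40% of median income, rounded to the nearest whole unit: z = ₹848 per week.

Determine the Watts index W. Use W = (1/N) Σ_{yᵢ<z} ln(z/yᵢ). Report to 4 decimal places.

Poor units: 20×₹600, 16×₹640 (q = 36 of N = 104).
Log shortfalls: ln(848/600) = 0.3460 (×20); ln(848/640) = 0.2814 (×16).
W = 11.421619 / 104 = 0.1098.

0.1098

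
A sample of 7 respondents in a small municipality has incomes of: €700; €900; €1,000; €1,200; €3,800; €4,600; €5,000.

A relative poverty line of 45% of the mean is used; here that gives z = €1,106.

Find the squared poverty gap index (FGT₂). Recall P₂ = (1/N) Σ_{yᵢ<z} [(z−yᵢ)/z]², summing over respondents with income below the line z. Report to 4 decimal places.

Below z: €700, €900, €1,000 (q = 3 of N = 7).
Gap ratios (z−y)/z: (1106−700)/1106 = 0.3671; (1106−900)/1106 = 0.1863; (1106−1000)/1106 = 0.0958.
Squared: 0.1348; 0.0347; 0.0092.
Sum = 0.178631; P₂ = 0.178631 / 7 = 0.0255.

0.0255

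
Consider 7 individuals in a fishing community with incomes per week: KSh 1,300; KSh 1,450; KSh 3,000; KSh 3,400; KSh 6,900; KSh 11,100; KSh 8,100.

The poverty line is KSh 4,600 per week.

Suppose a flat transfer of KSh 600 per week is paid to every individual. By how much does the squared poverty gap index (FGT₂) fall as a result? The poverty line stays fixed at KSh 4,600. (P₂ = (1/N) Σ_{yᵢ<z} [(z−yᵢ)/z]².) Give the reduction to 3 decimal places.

0.065

Before: below the line — KSh 1,300, KSh 1,450, KSh 3,000, KSh 3,400; squared poverty gap index (FGT₂) = 0.16752.
After the KSh 600 transfer: below the line — KSh 1,900, KSh 2,050, KSh 3,600, KSh 4,000; squared poverty gap index (FGT₂) = 0.10230.
Reduction = 0.16752 − 0.10230 = 0.065.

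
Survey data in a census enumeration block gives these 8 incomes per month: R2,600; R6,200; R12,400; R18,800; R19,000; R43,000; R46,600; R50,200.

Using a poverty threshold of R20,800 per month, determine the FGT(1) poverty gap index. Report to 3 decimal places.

Incomes under z: R2,600, R6,200, R12,400, R18,800, R19,000 (q = 5 of N = 8).
Shortfall ratios: (20800−2600)/20800 = 0.8750; (20800−6200)/20800 = 0.7019; (20800−12400)/20800 = 0.4038; (20800−18800)/20800 = 0.0962; (20800−19000)/20800 = 0.0865.
Σ = 2.163462. Dividing by the full population N = 8 gives P₁ = 0.270.

0.270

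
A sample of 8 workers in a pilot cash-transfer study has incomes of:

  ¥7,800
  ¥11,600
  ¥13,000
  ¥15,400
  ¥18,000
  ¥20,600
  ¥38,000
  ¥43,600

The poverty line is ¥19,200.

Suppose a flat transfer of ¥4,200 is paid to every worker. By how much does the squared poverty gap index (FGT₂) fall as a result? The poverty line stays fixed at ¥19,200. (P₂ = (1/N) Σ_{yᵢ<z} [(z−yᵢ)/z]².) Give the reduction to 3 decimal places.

Before: below the line — ¥7,800, ¥11,600, ¥13,000, ¥15,400, ¥18,000; squared poverty gap index (FGT₂) = 0.08207.
After the ¥4,200 transfer: below the line — ¥12,000, ¥15,800, ¥17,200; squared poverty gap index (FGT₂) = 0.02285.
Reduction = 0.08207 − 0.02285 = 0.059.

0.059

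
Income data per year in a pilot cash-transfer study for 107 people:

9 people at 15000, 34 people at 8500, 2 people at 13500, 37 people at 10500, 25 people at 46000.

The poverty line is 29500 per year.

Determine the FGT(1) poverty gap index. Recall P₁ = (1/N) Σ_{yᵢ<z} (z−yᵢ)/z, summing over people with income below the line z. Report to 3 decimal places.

0.500

Below the line: 34×8500, 37×10500, 2×13500, 9×15000 (q = 82 of N = 107).
Normalized shortfalls: (29500−8500)/29500 = 0.7119 (×34); (29500−10500)/29500 = 0.6441 (×37); (29500−13500)/29500 = 0.5424 (×2); (29500−15000)/29500 = 0.4915 (×9).
Sum of shortfalls = 53.542373; P₁ averages over all N: 53.542373 / 107 = 0.500.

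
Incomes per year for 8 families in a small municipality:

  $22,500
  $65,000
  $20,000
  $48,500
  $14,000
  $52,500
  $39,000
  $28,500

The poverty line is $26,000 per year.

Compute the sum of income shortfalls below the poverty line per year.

Below z: $14,000, $20,000, $22,500 (q = 3 of N = 8).
Individual gaps: 26000−14000 = 12000; 26000−20000 = 6000; 26000−22500 = 3500.
Aggregate gap = $21,500.

$21,500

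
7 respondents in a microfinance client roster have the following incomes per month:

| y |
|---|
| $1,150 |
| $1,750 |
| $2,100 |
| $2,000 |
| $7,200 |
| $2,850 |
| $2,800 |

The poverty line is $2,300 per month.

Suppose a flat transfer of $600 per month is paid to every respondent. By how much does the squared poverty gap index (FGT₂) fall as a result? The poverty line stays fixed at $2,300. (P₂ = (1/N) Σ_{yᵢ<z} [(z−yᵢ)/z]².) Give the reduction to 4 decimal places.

Before: below the line — $1,150, $1,750, $2,000, $2,100; squared poverty gap index (FGT₂) = 0.047394.
After the $600 transfer: below the line — $1,750; squared poverty gap index (FGT₂) = 0.008169.
Reduction = 0.047394 − 0.008169 = 0.0392.

0.0392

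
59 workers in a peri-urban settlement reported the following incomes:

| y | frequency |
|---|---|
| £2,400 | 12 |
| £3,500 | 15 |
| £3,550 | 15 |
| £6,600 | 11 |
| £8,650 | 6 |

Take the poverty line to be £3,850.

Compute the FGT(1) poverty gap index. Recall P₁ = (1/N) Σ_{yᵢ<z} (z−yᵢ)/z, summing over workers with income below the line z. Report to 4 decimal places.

Incomes under z: 12×£2,400, 15×£3,500, 15×£3,550 (q = 42 of N = 59).
Shortfall ratios: (3850−2400)/3850 = 0.3766 (×12); (3850−3500)/3850 = 0.0909 (×15); (3850−3550)/3850 = 0.0779 (×15).
Σ = 7.051948. Dividing by the full population N = 59 gives P₁ = 0.1195.

0.1195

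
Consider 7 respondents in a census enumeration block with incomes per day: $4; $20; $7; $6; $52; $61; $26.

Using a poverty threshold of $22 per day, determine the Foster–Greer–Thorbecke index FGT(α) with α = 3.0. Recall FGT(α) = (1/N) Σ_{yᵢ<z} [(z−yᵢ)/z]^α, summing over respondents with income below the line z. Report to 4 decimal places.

Poor units: $4, $6, $7, $20 (q = 4 of N = 7).
Normalized shortfalls: (22−4)/22 = 0.8182; (22−6)/22 = 0.7273; (22−7)/22 = 0.6818; (22−20)/22 = 0.0909.
Raised to α = 3.0: 0.54771; 0.38467; 0.31696; 0.00075.
Sum = 1.250094; FGT(3.0) = 1.250094 / 7 = 0.1786.

0.1786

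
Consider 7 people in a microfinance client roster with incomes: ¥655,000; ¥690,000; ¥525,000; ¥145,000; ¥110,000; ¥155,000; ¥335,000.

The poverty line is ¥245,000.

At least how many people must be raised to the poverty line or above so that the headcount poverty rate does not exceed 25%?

2

Currently q = 3 of N = 7 are below the line (H = 0.429).
A headcount ratio of at most 25% allows at most ⌊0.25 × 7⌋ = 1 poor people.
So at least 3 − 1 = 2 must be lifted.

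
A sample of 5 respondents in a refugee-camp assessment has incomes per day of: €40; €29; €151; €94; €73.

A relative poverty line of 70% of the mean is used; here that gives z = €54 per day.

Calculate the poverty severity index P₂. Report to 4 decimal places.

Poor units: €29, €40 (q = 2 of N = 5).
Gap ratios (z−y)/z: (54−29)/54 = 0.4630; (54−40)/54 = 0.2593.
Squared: 0.2143; 0.0672.
Sum = 0.281550; P₂ = 0.281550 / 5 = 0.0563.

0.0563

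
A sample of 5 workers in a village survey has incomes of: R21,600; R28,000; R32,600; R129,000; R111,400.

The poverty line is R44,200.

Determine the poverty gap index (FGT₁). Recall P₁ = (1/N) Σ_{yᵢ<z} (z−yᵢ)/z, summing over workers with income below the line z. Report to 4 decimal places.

Below the line: R21,600, R28,000, R32,600 (q = 3 of N = 5).
Normalized shortfalls: (44200−21600)/44200 = 0.5113; (44200−28000)/44200 = 0.3665; (44200−32600)/44200 = 0.2624.
Sum of shortfalls = 1.140271; P₁ averages over all N: 1.140271 / 5 = 0.2281.

0.2281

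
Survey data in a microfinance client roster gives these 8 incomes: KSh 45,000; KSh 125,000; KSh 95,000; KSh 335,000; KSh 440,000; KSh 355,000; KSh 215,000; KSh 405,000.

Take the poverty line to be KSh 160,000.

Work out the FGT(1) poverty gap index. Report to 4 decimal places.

0.1680

Incomes under z: KSh 45,000, KSh 95,000, KSh 125,000 (q = 3 of N = 8).
Shortfall ratios: (160000−45000)/160000 = 0.7188; (160000−95000)/160000 = 0.4062; (160000−125000)/160000 = 0.2188.
Sum of shortfalls = 1.343750; P₁ averages over all N: 1.343750 / 8 = 0.1680.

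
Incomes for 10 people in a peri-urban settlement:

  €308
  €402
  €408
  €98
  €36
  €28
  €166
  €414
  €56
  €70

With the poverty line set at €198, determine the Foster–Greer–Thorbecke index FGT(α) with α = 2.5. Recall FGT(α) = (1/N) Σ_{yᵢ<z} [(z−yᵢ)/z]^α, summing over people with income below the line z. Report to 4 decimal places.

0.2252

Poor units: €28, €36, €56, €70, €98, €166 (q = 6 of N = 10).
Shortfall ratios: (198−28)/198 = 0.8586; (198−36)/198 = 0.8182; (198−56)/198 = 0.7172; (198−70)/198 = 0.6465; (198−98)/198 = 0.5051; (198−166)/198 = 0.1616.
Raised to α = 2.5: 0.68306; 0.60551; 0.43557; 0.33602; 0.18127; 0.01050.
Sum = 2.251938; FGT(2.5) = 2.251938 / 10 = 0.2252.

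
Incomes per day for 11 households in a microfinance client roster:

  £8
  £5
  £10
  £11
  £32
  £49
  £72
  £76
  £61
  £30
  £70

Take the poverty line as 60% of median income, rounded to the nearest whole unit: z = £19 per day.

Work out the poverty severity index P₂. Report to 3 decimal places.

0.116

Incomes under z: £5, £8, £10, £11 (q = 4 of N = 11).
Gap ratios (z−y)/z: (19−5)/19 = 0.7368; (19−8)/19 = 0.5789; (19−10)/19 = 0.4737; (19−11)/19 = 0.4211.
Squared: 0.5429; 0.3352; 0.2244; 0.1773.
Sum = 1.279778; P₂ = 1.279778 / 11 = 0.116.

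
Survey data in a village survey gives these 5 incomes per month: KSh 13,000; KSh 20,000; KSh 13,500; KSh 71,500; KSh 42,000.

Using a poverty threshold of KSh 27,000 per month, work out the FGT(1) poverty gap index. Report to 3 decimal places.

0.256

Poor units: KSh 13,000, KSh 13,500, KSh 20,000 (q = 3 of N = 5).
Shortfall ratios: (27000−13000)/27000 = 0.5185; (27000−13500)/27000 = 0.5000; (27000−20000)/27000 = 0.2593.
Σ = 1.277778. Dividing by the full population N = 5 gives P₁ = 0.256.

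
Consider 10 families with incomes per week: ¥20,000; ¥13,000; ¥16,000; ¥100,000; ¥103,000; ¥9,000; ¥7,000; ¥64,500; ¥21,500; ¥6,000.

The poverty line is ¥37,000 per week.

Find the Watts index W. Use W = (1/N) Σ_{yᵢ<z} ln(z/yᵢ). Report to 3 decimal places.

0.794

Incomes under z: ¥6,000, ¥7,000, ¥9,000, ¥13,000, ¥16,000, ¥20,000, ¥21,500 (q = 7 of N = 10).
ln(z/y) terms: ln(37000/6000) = 1.8192; ln(37000/7000) = 1.6650; ln(37000/9000) = 1.4137; ln(37000/13000) = 1.0460; ln(37000/16000) = 0.8383; ln(37000/20000) = 0.6152; ln(37000/21500) = 0.5429.
W = 7.940208 / 10 = 0.794.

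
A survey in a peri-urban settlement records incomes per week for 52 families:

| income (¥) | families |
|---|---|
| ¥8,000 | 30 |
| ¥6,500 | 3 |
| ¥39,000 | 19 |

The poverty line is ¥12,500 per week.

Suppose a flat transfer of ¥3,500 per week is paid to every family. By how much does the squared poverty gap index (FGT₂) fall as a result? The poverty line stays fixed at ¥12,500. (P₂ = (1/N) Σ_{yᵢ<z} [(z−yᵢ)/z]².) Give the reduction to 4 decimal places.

Before: below the line — 3×¥6,500, 30×¥8,000; squared poverty gap index (FGT₂) = 0.088062.
After the ¥3,500 transfer: below the line — 3×¥10,000, 30×¥11,500; squared poverty gap index (FGT₂) = 0.006000.
Reduction = 0.088062 − 0.006000 = 0.0821.

0.0821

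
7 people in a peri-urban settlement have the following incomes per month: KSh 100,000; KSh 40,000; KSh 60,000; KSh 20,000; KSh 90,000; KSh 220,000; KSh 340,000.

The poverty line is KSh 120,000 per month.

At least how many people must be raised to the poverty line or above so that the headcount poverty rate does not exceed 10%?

Currently q = 5 of N = 7 are below the line (H = 0.714).
A headcount ratio of at most 10% allows at most ⌊0.10 × 7⌋ = 0 poor people.
So at least 5 − 0 = 5 must be lifted.

5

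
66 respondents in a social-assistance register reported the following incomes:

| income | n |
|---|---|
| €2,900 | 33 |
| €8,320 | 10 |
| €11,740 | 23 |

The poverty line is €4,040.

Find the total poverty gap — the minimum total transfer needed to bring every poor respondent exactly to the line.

Poor units: 33×€2,900 (q = 33 of N = 66).
Individual gaps: 33×(4040−2900) = 37620.
Aggregate gap = €37,620.

€37,620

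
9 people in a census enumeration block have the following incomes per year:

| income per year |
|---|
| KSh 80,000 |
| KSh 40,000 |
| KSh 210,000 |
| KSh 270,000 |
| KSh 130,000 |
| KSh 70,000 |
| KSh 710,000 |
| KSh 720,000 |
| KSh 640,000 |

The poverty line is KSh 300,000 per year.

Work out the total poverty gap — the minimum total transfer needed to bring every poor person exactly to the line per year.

Below the line: KSh 40,000, KSh 70,000, KSh 80,000, KSh 130,000, KSh 210,000, KSh 270,000 (q = 6 of N = 9).
Individual gaps: 300000−40000 = 260000; 300000−70000 = 230000; 300000−80000 = 220000; 300000−130000 = 170000; 300000−210000 = 90000; 300000−270000 = 30000.
Aggregate gap = KSh 1,000,000.

KSh 1,000,000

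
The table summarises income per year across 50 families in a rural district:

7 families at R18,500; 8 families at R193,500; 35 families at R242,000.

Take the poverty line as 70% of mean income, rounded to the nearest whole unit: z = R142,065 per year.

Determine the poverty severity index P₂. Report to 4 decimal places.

Below the line: 7×R18,500 (q = 7 of N = 50).
Normalized shortfalls: (142065−18500)/142065 = 0.8698 (×7).
Squared: 0.7565 (×7).
Sum = 5.295595; P₂ = 5.295595 / 50 = 0.1059.

0.1059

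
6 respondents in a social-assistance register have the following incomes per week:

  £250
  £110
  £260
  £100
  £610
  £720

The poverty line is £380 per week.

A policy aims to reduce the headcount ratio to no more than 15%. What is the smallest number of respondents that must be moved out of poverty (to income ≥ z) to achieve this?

Currently q = 4 of N = 6 are below the line (H = 0.667).
A headcount ratio of at most 15% allows at most ⌊0.15 × 6⌋ = 0 poor respondents.
So at least 4 − 0 = 4 must be lifted.

4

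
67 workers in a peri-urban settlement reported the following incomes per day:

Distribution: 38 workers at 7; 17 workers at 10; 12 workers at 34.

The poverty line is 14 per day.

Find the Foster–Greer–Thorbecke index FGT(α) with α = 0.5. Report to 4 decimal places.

Incomes under z: 38×7, 17×10 (q = 55 of N = 67).
Gap ratios (z−y)/z: (14−7)/14 = 0.5000 (×38); (14−10)/14 = 0.2857 (×17).
Raised to α = 0.5: 0.70711 (×38); 0.53452 (×17).
Sum = 35.956940; FGT(0.5) = 35.956940 / 67 = 0.5367.

0.5367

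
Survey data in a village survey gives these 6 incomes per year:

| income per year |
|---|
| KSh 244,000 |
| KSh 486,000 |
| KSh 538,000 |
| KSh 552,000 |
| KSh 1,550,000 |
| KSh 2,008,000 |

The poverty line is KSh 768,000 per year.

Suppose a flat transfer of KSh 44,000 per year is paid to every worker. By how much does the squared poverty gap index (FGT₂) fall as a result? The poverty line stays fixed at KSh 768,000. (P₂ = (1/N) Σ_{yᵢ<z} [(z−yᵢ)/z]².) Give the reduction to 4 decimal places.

Before: below the line — KSh 244,000, KSh 486,000, KSh 538,000, KSh 552,000; squared poverty gap index (FGT₂) = 0.128190.
After the KSh 44,000 transfer: below the line — KSh 288,000, KSh 530,000, KSh 582,000, KSh 596,000; squared poverty gap index (FGT₂) = 0.099245.
Reduction = 0.128190 − 0.099245 = 0.0289.

0.0289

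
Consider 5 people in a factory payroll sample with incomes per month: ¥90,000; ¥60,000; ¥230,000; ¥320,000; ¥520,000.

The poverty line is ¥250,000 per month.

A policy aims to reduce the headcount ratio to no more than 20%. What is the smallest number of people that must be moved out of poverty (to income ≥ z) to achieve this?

2

Currently q = 3 of N = 5 are below the line (H = 0.600).
A headcount ratio of at most 20% allows at most ⌊0.20 × 5⌋ = 1 poor people.
So at least 3 − 1 = 2 must be lifted.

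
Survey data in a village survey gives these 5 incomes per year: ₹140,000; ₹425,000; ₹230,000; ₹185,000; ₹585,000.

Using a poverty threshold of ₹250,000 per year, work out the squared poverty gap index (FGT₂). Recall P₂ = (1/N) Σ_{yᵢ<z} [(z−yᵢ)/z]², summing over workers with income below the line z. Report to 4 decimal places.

Poor units: ₹140,000, ₹185,000, ₹230,000 (q = 3 of N = 5).
Relative gaps: (250000−140000)/250000 = 0.4400; (250000−185000)/250000 = 0.2600; (250000−230000)/250000 = 0.0800.
Squared: 0.1936; 0.0676; 0.0064.
Sum = 0.267600; P₂ = 0.267600 / 5 = 0.0535.

0.0535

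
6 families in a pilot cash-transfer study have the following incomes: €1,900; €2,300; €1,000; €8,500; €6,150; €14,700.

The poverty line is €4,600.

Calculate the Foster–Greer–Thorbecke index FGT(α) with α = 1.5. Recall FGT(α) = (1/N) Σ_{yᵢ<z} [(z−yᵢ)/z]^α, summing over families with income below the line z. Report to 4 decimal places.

0.2493

Incomes under z: €1,000, €1,900, €2,300 (q = 3 of N = 6).
Gap ratios (z−y)/z: (4600−1000)/4600 = 0.7826; (4600−1900)/4600 = 0.5870; (4600−2300)/4600 = 0.5000.
Raised to α = 1.5: 0.69234; 0.44969; 0.35355.
Sum = 1.495575; FGT(1.5) = 1.495575 / 6 = 0.2493.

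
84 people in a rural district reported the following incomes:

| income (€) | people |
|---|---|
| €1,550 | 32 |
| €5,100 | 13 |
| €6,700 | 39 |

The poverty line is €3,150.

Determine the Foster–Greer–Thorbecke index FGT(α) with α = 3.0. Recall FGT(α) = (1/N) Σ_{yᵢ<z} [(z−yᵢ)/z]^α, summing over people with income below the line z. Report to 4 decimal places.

0.0499

Below the line: 32×€1,550 (q = 32 of N = 84).
Gap ratios (z−y)/z: (3150−1550)/3150 = 0.5079 (×32).
Raised to α = 3.0: 0.13105 (×32).
Sum = 4.193516; FGT(3.0) = 4.193516 / 84 = 0.0499.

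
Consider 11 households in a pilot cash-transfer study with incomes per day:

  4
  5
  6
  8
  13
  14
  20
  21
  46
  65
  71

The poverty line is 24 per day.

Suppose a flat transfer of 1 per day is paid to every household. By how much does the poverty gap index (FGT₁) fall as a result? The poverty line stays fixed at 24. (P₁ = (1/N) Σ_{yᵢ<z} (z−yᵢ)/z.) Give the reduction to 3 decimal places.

Before: below the line — 4, 5, 6, 8, 13, 14, 20, 21; poverty gap index (FGT₁) = 0.38258.
After the 1 transfer: below the line — 5, 6, 7, 9, 14, 15, 21, 22; poverty gap index (FGT₁) = 0.35227.
Reduction = 0.38258 − 0.35227 = 0.030.

0.030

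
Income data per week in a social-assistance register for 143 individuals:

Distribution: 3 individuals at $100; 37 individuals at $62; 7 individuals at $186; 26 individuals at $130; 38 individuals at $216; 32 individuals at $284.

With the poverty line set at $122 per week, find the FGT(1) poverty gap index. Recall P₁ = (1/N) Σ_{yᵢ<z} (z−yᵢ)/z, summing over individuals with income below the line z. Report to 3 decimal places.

0.131

Incomes under z: 37×$62, 3×$100 (q = 40 of N = 143).
Shortfall ratios: (122−62)/122 = 0.4918 (×37); (122−100)/122 = 0.1803 (×3).
Sum of shortfalls = 18.737705; P₁ averages over all N: 18.737705 / 143 = 0.131.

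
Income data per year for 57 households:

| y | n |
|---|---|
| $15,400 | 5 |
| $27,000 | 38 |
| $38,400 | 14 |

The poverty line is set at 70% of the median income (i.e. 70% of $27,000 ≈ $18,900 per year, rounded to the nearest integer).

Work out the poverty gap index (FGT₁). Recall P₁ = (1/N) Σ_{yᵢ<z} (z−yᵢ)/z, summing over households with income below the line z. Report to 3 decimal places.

Incomes under z: 5×$15,400 (q = 5 of N = 57).
Normalized shortfalls: (18900−15400)/18900 = 0.1852 (×5).
Sum of shortfalls = 0.925926; P₁ averages over all N: 0.925926 / 57 = 0.016.

0.016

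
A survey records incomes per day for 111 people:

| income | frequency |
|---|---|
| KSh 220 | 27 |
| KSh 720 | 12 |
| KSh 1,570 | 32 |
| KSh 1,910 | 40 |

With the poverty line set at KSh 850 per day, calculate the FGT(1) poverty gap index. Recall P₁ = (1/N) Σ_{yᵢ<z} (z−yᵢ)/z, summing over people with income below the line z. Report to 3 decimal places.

0.197

Below the line: 27×KSh 220, 12×KSh 720 (q = 39 of N = 111).
Normalized shortfalls: (850−220)/850 = 0.7412 (×27); (850−720)/850 = 0.1529 (×12).
Sum of shortfalls = 21.847059; P₁ averages over all N: 21.847059 / 111 = 0.197.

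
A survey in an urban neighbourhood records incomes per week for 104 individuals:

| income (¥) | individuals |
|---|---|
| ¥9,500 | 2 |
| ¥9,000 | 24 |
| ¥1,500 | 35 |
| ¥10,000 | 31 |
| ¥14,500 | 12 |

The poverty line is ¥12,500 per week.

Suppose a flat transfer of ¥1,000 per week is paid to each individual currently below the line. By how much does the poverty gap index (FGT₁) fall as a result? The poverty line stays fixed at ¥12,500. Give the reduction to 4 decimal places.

Before: below the line — 35×¥1,500, 24×¥9,000, 2×¥9,500, 31×¥10,000; poverty gap index (FGT₁) = 0.425000.
After the ¥1,000 transfer: below the line — 35×¥2,500, 24×¥10,000, 2×¥10,500, 31×¥11,000; poverty gap index (FGT₁) = 0.354231.
Reduction = 0.425000 − 0.354231 = 0.0708.

0.0708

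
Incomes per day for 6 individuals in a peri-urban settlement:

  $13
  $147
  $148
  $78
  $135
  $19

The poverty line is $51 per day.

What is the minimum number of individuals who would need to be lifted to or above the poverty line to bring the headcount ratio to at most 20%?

1

2 of the 6 individuals are poor, so H = 2/6 = 0.333.
A headcount ratio of at most 20% allows at most ⌊0.20 × 6⌋ = 1 poor individuals.
So at least 2 − 1 = 1 must be lifted.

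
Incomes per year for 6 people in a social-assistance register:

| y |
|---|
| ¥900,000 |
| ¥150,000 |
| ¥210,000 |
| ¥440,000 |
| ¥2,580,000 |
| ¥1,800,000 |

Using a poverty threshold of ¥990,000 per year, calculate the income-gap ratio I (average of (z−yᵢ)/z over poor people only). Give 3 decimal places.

0.571

Poor units: ¥150,000, ¥210,000, ¥440,000, ¥900,000 (q = 4 of N = 6).
Shortfall ratios (z−y)/z: 0.8485, 0.7879, 0.5556, 0.0909; sum = 2.282828.
The income-gap ratio divides by q (the poor only): 2.282828 / 4 = 0.571.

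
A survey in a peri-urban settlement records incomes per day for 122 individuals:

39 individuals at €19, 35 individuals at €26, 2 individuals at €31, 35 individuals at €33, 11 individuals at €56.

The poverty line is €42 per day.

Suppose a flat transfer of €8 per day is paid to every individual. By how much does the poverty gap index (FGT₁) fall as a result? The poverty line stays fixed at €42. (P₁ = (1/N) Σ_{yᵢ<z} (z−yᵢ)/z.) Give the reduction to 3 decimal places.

0.173

Before: below the line — 39×€19, 35×€26, 2×€31, 35×€33; poverty gap index (FGT₁) = 0.35012.
After the €8 transfer: below the line — 39×€27, 35×€34, 2×€39, 35×€41; poverty gap index (FGT₁) = 0.17681.
Reduction = 0.35012 − 0.17681 = 0.173.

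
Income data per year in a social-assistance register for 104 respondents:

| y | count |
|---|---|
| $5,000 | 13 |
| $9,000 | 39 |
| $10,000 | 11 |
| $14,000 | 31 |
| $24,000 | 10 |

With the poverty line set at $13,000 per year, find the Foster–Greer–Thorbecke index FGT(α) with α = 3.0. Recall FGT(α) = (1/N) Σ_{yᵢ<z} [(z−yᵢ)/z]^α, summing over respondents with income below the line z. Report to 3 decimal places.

Incomes under z: 13×$5,000, 39×$9,000, 11×$10,000 (q = 63 of N = 104).
Shortfall ratios: (13000−5000)/13000 = 0.6154 (×13); (13000−9000)/13000 = 0.3077 (×39); (13000−10000)/13000 = 0.2308 (×11).
Raised to α = 3.0: 0.23305 (×13); 0.02913 (×39); 0.01229 (×11).
Sum = 4.300865; FGT(3.0) = 4.300865 / 104 = 0.041.

0.041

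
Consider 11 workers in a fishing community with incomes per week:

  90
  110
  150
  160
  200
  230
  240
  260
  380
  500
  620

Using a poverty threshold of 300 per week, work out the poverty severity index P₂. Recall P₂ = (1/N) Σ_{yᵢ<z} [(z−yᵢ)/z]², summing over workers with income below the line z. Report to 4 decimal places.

Below z: 90, 110, 150, 160, 200, 230, 240, 260 (q = 8 of N = 11).
Normalized shortfalls: (300−90)/300 = 0.7000; (300−110)/300 = 0.6333; (300−150)/300 = 0.5000; (300−160)/300 = 0.4667; (300−200)/300 = 0.3333; (300−230)/300 = 0.2333; (300−240)/300 = 0.2000; (300−260)/300 = 0.1333.
Squared: 0.4900; 0.4011; 0.2500; 0.2178; 0.1111; 0.0544; 0.0400; 0.0178.
Sum = 1.582222; P₂ = 1.582222 / 11 = 0.1438.

0.1438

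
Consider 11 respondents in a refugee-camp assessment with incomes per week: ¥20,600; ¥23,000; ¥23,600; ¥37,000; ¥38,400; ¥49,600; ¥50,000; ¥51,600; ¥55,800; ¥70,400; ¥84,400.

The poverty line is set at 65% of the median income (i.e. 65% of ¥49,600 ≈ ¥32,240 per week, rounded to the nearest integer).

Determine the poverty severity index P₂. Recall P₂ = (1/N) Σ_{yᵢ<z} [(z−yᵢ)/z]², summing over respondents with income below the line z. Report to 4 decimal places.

Poor units: ¥20,600, ¥23,000, ¥23,600 (q = 3 of N = 11).
Shortfall ratios: (32240−20600)/32240 = 0.3610; (32240−23000)/32240 = 0.2866; (32240−23600)/32240 = 0.2680.
Squared: 0.1304; 0.0821; 0.0718.
Sum = 0.284310; P₂ = 0.284310 / 11 = 0.0258.

0.0258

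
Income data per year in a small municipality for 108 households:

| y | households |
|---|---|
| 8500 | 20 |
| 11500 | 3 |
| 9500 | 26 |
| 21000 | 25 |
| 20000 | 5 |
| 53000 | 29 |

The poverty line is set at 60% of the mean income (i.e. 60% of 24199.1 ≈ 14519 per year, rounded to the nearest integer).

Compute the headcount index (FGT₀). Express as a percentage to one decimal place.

49 of the 108 households have income below 14519.
H = 49/108 = 45.4%.

45.4%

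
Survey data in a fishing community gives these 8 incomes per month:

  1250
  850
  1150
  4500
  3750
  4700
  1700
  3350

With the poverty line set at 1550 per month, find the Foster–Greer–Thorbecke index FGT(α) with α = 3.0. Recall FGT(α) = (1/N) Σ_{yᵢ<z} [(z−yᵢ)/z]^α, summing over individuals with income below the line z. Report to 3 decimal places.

Poor units: 850, 1150, 1250 (q = 3 of N = 8).
Relative gaps: (1550−850)/1550 = 0.4516; (1550−1150)/1550 = 0.2581; (1550−1250)/1550 = 0.1935.
Raised to α = 3.0: 0.09211; 0.01719; 0.00725.
Sum = 0.116545; FGT(3.0) = 0.116545 / 8 = 0.015.

0.015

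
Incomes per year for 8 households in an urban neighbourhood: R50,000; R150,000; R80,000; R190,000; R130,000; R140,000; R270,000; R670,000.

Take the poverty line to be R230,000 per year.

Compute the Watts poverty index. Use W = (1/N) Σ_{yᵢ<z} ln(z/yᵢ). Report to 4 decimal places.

Below the line: R50,000, R80,000, R130,000, R140,000, R150,000, R190,000 (q = 6 of N = 8).
ln(z/y) terms: ln(230000/50000) = 1.5261; ln(230000/80000) = 1.0561; ln(230000/130000) = 0.5705; ln(230000/140000) = 0.4964; ln(230000/150000) = 0.4274; ln(230000/190000) = 0.1911.
W = 4.267590 / 8 = 0.5334.

0.5334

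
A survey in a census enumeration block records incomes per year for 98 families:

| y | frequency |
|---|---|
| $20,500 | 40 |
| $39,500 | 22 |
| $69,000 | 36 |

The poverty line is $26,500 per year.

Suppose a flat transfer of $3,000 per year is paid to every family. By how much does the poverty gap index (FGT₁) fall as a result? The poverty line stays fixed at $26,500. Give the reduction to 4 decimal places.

0.0462

Before: below the line — 40×$20,500; poverty gap index (FGT₁) = 0.092414.
After the $3,000 transfer: below the line — 40×$23,500; poverty gap index (FGT₁) = 0.046207.
Reduction = 0.092414 − 0.046207 = 0.0462.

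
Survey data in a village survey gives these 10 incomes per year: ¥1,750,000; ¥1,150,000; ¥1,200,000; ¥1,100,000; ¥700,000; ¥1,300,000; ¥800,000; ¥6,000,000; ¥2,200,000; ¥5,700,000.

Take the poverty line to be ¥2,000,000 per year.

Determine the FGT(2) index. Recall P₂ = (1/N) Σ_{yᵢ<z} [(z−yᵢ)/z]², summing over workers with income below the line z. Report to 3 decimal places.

Poor units: ¥700,000, ¥800,000, ¥1,100,000, ¥1,150,000, ¥1,200,000, ¥1,300,000, ¥1,750,000 (q = 7 of N = 10).
Relative gaps: (2000000−700000)/2000000 = 0.6500; (2000000−800000)/2000000 = 0.6000; (2000000−1100000)/2000000 = 0.4500; (2000000−1150000)/2000000 = 0.4250; (2000000−1200000)/2000000 = 0.4000; (2000000−1300000)/2000000 = 0.3500; (2000000−1750000)/2000000 = 0.1250.
Squared: 0.4225; 0.3600; 0.2025; 0.1806; 0.1600; 0.1225; 0.0156.
Sum = 1.463750; P₂ = 1.463750 / 10 = 0.146.

0.146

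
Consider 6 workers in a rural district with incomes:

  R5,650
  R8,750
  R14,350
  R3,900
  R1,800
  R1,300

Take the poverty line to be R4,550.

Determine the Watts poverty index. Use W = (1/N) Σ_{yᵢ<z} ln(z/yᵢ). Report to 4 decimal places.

0.3890

Below the line: R1,300, R1,800, R3,900 (q = 3 of N = 6).
ln(z/y) terms: ln(4550/1300) = 1.2528; ln(4550/1800) = 0.9273; ln(4550/3900) = 0.1542.
W = 2.334254 / 6 = 0.3890.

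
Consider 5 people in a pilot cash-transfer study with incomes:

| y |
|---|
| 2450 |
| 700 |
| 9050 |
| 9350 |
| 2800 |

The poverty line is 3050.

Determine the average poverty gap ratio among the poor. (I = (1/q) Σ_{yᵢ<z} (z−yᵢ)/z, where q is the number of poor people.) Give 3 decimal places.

Below z: 700, 2450, 2800 (q = 3 of N = 5).
Relative gaps: 0.7705, 0.1967, 0.0820; sum = 1.049180.
The income-gap ratio divides by q (the poor only): 1.049180 / 3 = 0.350.

0.350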